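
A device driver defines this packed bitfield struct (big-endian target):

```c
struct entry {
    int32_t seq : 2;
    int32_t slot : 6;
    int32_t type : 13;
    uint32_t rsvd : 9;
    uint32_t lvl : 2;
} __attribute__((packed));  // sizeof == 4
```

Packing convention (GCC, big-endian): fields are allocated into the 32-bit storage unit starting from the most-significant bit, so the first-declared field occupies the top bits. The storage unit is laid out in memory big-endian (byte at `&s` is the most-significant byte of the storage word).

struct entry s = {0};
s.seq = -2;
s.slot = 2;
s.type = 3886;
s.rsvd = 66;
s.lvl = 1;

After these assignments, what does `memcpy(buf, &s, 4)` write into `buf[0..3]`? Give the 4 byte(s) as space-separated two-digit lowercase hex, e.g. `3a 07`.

[30+:2] seq=-2 & 0x3 = 0x2; word=0x80000000
[24+:6] slot=2 & 0x3f = 0x2; word=0x82000000
[11+:13] type=3886 & 0x1fff = 0xf2e; word=0x82797000
[2+:9] rsvd=66 & 0x1ff = 0x42; word=0x82797108
[0+:2] lvl=1 & 0x3 = 0x1; word=0x82797109
word = 0x82797109 → big-endian bytes:
  [0]=0x82  [1]=0x79  [2]=0x71  [3]=0x09

82 79 71 09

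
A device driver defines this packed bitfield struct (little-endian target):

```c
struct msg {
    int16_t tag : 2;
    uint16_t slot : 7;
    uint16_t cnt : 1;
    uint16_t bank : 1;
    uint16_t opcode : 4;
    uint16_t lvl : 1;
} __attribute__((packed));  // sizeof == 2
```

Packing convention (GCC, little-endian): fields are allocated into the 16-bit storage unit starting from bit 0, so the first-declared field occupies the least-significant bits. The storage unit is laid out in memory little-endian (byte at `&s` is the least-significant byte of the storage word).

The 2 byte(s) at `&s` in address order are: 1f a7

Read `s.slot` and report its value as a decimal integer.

71

[0]=0x1f [1]=0xa7 (little-endian) → word 0xa71f
tag:2 @ bit 0 → (0xa71f>>0)&0x3 = 0x3
slot:7 @ bit 2 → (0xa71f>>2)&0x7f = 0x47  ←
cnt:1 @ bit 9 → (0xa71f>>9)&0x1 = 0x1
bank:1 @ bit 10 → (0xa71f>>10)&0x1 = 0x1
opcode:4 @ bit 11 → (0xa71f>>11)&0xf = 0x4
lvl:1 @ bit 15 → (0xa71f>>15)&0x1 = 0x1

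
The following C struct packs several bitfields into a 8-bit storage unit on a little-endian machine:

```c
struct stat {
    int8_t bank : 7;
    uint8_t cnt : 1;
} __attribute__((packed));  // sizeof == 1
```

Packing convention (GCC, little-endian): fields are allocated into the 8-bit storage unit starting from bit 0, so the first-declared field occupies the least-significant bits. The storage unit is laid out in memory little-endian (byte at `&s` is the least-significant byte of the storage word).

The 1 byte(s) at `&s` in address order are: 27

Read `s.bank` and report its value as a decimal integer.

[0]=0x27 (little-endian) → word 0x27
bank:7 @ bit 0 → (0x27>>0)&0x7f = 0x27  ←
cnt:1 @ bit 7 → (0x27>>7)&0x1 = 0x0
bank signed 7b, MSB=0: value = 39

39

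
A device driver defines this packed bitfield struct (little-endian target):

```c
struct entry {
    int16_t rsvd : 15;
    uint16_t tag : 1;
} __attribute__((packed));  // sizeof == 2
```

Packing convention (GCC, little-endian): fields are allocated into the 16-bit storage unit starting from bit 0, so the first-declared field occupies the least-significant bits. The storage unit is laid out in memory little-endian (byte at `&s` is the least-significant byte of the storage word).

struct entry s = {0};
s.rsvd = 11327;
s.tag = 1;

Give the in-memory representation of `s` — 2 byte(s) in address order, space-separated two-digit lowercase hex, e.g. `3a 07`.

3f ac

rsvd:15 = 11327 → 0x2c3f << 0 → word 0x2c3f
tag:1 = 1 → 0x1 << 15 → word 0xac3f
word = 0xac3f → little-endian bytes:
  [0]=0x3f  [1]=0xac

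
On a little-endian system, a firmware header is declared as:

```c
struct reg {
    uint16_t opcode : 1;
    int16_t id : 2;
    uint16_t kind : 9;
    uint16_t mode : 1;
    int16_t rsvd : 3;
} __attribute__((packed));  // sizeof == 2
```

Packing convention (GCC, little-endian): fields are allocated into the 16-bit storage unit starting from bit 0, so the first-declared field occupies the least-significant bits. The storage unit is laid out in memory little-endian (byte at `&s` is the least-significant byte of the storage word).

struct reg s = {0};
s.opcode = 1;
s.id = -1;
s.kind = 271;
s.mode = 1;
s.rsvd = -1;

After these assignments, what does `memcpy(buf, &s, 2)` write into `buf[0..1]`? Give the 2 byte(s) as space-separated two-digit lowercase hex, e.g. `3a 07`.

opcode (1b) val=1 bits=0x1 at bit 0: 0x0001
id (2b) val=-1 bits=0x3 at bit 1: 0x0007
kind (9b) val=271 bits=0x10f at bit 3: 0x087f
mode (1b) val=1 bits=0x1 at bit 12: 0x187f
rsvd (3b) val=-1 bits=0x7 at bit 13: 0xf87f
word = 0xf87f → little-endian bytes:
  [0]=0x7f  [1]=0xf8

7f f8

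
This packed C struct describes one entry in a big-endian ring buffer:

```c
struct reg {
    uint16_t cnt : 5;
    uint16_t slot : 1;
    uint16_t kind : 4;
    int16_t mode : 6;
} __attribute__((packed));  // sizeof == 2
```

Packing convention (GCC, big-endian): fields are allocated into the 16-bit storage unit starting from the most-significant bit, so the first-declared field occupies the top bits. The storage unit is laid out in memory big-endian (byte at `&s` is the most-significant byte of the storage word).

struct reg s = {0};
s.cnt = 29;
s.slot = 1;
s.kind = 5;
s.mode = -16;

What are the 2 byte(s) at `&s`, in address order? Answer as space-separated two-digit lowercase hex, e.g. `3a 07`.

ed 70

cnt (5b) val=29 bits=0x1d at bit 11: 0xe800
slot (1b) val=1 bits=0x1 at bit 10: 0xec00
kind (4b) val=5 bits=0x5 at bit 6: 0xed40
mode (6b) val=-16 bits=0x30 at bit 0: 0xed70
word = 0xed70 → big-endian bytes:
  [0]=0xed  [1]=0x70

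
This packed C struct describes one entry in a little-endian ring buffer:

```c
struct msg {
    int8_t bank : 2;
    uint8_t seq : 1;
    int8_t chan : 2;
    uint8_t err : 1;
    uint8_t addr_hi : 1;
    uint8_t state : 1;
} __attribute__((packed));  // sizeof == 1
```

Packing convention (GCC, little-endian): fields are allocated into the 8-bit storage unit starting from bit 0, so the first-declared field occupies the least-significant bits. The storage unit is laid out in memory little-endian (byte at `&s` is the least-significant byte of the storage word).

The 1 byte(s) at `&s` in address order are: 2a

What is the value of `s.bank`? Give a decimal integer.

[0]=0x2a (little-endian) → word 0x2a
bank:2 @ bit 0 → (0x2a>>0)&0x3 = 0x2  ←
seq:1 @ bit 2 → (0x2a>>2)&0x1 = 0x0
chan:2 @ bit 3 → (0x2a>>3)&0x3 = 0x1
err:1 @ bit 5 → (0x2a>>5)&0x1 = 0x1
addr_hi:1 @ bit 6 → (0x2a>>6)&0x1 = 0x0
state:1 @ bit 7 → (0x2a>>7)&0x1 = 0x0
bank signed 2b, MSB=1: 2 - 4 = -2

-2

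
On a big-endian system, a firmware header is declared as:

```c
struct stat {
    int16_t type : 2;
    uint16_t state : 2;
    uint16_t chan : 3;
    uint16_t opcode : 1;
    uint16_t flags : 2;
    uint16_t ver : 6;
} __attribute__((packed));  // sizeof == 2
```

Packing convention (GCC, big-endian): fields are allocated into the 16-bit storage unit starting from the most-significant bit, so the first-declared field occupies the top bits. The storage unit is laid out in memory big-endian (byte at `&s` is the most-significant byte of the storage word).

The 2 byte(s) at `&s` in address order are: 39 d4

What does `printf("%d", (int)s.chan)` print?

[0]=0x39 [1]=0xd4 (big-endian) → word 0x39d4
type:2 @ bit 14 → (0x39d4>>14)&0x3 = 0x0
state:2 @ bit 12 → (0x39d4>>12)&0x3 = 0x3
chan:3 @ bit 9 → (0x39d4>>9)&0x7 = 0x4  ←
opcode:1 @ bit 8 → (0x39d4>>8)&0x1 = 0x1
flags:2 @ bit 6 → (0x39d4>>6)&0x3 = 0x3
ver:6 @ bit 0 → (0x39d4>>0)&0x3f = 0x14

4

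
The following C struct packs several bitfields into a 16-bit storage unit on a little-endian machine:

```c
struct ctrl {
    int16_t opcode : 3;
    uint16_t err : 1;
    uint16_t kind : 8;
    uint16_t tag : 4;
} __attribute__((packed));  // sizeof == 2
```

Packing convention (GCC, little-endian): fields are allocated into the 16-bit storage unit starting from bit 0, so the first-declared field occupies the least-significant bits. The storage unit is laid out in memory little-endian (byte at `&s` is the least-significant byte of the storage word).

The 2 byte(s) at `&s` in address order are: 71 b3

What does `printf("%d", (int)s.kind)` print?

[0]=0x71 [1]=0xb3 (little-endian) → word 0xb371
opcode:3 @ bit 0 → (0xb371>>0)&0x7 = 0x1
err:1 @ bit 3 → (0xb371>>3)&0x1 = 0x0
kind:8 @ bit 4 → (0xb371>>4)&0xff = 0x37  ←
tag:4 @ bit 12 → (0xb371>>12)&0xf = 0xb

55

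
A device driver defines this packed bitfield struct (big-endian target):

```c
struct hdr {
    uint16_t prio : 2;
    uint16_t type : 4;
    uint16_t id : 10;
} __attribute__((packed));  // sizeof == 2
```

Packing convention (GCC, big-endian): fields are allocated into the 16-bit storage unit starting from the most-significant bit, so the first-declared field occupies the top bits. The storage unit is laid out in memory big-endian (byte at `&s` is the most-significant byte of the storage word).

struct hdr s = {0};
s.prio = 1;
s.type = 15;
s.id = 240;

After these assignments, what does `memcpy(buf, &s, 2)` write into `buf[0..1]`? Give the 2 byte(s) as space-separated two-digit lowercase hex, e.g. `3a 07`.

7c f0

prio:2 = 1 → 0x1 << 14 → word 0x4000
type:4 = 15 → 0xf << 10 → word 0x7c00
id:10 = 240 → 0xf0 << 0 → word 0x7cf0
word = 0x7cf0 → big-endian bytes:
  [0]=0x7c  [1]=0xf0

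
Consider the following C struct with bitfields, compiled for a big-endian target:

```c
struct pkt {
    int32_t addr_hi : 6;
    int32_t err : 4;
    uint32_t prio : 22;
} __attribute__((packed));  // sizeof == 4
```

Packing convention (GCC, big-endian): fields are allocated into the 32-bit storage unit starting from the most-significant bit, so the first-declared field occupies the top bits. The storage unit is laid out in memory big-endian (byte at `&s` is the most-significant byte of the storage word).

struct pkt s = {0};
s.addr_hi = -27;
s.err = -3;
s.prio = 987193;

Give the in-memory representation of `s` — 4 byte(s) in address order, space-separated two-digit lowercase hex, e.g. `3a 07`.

97 4f 10 39

[26+:6] addr_hi=-27 & 0x3f = 0x25; word=0x94000000
[22+:4] err=-3 & 0xf = 0xd; word=0x97400000
[0+:22] prio=987193 & 0x3fffff = 0xf1039; word=0x974f1039
word = 0x974f1039 → big-endian bytes:
  [0]=0x97  [1]=0x4f  [2]=0x10  [3]=0x39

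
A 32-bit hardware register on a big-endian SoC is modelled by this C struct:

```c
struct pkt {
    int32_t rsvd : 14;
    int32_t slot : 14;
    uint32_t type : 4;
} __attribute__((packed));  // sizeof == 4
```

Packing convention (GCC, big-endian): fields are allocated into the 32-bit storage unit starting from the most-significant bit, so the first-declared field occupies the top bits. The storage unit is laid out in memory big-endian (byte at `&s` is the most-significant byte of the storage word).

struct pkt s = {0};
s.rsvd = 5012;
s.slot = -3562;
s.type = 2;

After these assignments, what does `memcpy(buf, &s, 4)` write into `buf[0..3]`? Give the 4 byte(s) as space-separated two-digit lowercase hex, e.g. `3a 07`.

rsvd (14b) val=5012 bits=0x1394 at bit 18: 0x4e500000
slot (14b) val=-3562 bits=0x3216 at bit 4: 0x4e532160
type (4b) val=2 bits=0x2 at bit 0: 0x4e532162
word = 0x4e532162 → big-endian bytes:
  [0]=0x4e  [1]=0x53  [2]=0x21  [3]=0x62

4e 53 21 62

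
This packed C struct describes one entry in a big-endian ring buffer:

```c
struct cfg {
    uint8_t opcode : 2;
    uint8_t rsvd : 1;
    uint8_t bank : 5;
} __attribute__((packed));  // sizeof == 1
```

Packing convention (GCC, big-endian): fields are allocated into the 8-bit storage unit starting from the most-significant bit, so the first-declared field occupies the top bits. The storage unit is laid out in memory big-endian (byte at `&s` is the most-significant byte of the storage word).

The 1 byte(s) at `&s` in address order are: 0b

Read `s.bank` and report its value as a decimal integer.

[0]=0x0b (big-endian) → word 0x0b
opcode:2 @ bit 6 → (0x0b>>6)&0x3 = 0x0
rsvd:1 @ bit 5 → (0x0b>>5)&0x1 = 0x0
bank:5 @ bit 0 → (0x0b>>0)&0x1f = 0xb  ←

11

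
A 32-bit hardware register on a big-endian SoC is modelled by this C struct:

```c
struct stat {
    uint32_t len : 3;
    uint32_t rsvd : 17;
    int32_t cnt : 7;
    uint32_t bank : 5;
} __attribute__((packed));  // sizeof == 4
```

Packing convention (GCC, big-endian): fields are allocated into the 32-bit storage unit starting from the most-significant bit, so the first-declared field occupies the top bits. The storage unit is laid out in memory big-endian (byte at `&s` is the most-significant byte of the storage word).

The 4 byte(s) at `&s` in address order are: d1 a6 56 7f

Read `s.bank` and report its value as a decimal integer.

31

[0]=0xd1 [1]=0xa6 [2]=0x56 [3]=0x7f (big-endian) → word 0xd1a6567f
len:3 @ bit 29 → (0xd1a6567f>>29)&0x7 = 0x6
rsvd:17 @ bit 12 → (0xd1a6567f>>12)&0x1ffff = 0x11a65
cnt:7 @ bit 5 → (0xd1a6567f>>5)&0x7f = 0x33
bank:5 @ bit 0 → (0xd1a6567f>>0)&0x1f = 0x1f  ←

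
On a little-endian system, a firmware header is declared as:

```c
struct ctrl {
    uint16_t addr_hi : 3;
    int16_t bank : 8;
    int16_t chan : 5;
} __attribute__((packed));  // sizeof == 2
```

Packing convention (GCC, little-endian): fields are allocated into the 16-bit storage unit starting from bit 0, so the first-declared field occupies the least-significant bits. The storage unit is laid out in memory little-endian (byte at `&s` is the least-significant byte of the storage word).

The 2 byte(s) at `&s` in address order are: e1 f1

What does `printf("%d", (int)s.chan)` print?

[0]=0xe1 [1]=0xf1 (little-endian) → word 0xf1e1
addr_hi:3 @ bit 0 → (0xf1e1>>0)&0x7 = 0x1
bank:8 @ bit 3 → (0xf1e1>>3)&0xff = 0x3c
chan:5 @ bit 11 → (0xf1e1>>11)&0x1f = 0x1e  ←
chan signed 5b, MSB=1: 30 - 32 = -2

-2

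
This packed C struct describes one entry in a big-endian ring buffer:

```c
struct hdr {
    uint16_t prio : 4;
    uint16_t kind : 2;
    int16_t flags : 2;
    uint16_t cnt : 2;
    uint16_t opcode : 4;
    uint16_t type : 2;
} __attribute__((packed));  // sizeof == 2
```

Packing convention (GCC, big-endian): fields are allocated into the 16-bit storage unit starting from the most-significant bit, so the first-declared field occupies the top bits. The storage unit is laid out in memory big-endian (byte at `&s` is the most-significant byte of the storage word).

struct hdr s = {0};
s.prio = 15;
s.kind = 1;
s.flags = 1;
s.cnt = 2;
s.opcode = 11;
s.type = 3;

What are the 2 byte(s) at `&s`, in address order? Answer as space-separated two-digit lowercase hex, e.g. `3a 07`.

[12+:4] prio=15 & 0xf = 0xf; word=0xf000
[10+:2] kind=1 & 0x3 = 0x1; word=0xf400
[8+:2] flags=1 & 0x3 = 0x1; word=0xf500
[6+:2] cnt=2 & 0x3 = 0x2; word=0xf580
[2+:4] opcode=11 & 0xf = 0xb; word=0xf5ac
[0+:2] type=3 & 0x3 = 0x3; word=0xf5af
word = 0xf5af → big-endian bytes:
  [0]=0xf5  [1]=0xaf

f5 af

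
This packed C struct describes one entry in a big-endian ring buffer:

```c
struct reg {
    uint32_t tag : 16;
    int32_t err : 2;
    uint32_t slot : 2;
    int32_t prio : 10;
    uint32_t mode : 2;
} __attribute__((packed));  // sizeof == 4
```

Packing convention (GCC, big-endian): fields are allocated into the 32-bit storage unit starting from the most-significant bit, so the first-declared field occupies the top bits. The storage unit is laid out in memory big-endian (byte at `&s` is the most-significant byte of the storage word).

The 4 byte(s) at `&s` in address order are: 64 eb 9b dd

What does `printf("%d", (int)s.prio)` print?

-265

[0]=0x64 [1]=0xeb [2]=0x9b [3]=0xdd (big-endian) → word 0x64eb9bdd
tag:16 @ bit 16 → (0x64eb9bdd>>16)&0xffff = 0x64eb
err:2 @ bit 14 → (0x64eb9bdd>>14)&0x3 = 0x2
slot:2 @ bit 12 → (0x64eb9bdd>>12)&0x3 = 0x1
prio:10 @ bit 2 → (0x64eb9bdd>>2)&0x3ff = 0x2f7  ←
mode:2 @ bit 0 → (0x64eb9bdd>>0)&0x3 = 0x1
prio signed 10b, MSB=1: 759 - 1024 = -265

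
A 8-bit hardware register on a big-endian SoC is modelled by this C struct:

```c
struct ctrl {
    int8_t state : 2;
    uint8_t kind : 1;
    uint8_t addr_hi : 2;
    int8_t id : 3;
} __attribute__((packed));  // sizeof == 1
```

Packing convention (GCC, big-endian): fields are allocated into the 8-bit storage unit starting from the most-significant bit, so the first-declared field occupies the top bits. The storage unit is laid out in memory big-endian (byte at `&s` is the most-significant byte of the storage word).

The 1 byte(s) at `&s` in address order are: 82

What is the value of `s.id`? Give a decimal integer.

2

[0]=0x82 (big-endian) → word 0x82
state [6+:2] = (word>>6) & 0x3 = 2
kind [5+:1] = (word>>5) & 0x1 = 0
addr_hi [3+:2] = (word>>3) & 0x3 = 0
id [0+:3] = (word>>0) & 0x7 = 2  ←
id signed 3b, MSB=0: value = 2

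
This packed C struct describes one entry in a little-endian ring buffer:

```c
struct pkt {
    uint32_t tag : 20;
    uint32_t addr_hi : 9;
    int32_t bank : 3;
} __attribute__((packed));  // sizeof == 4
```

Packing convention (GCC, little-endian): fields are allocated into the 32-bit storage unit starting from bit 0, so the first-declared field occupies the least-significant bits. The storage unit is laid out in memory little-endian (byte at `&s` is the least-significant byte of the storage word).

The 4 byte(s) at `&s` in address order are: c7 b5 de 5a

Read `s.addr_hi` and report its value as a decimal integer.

429

[0]=0xc7 [1]=0xb5 [2]=0xde [3]=0x5a (little-endian) → word 0x5adeb5c7
tag:20 @ bit 0 → (0x5adeb5c7>>0)&0xfffff = 0xeb5c7
addr_hi:9 @ bit 20 → (0x5adeb5c7>>20)&0x1ff = 0x1ad  ←
bank:3 @ bit 29 → (0x5adeb5c7>>29)&0x7 = 0x2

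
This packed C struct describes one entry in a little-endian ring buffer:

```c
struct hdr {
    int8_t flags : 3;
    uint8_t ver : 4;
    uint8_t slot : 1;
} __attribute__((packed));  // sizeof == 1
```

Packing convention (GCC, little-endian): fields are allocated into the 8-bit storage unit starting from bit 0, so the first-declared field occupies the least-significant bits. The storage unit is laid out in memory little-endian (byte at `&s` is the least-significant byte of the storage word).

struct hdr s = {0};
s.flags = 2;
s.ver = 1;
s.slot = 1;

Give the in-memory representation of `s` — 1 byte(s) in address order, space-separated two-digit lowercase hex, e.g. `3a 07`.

flags:3 = 2 → 0x2 << 0 → word 0x02
ver:4 = 1 → 0x1 << 3 → word 0x0a
slot:1 = 1 → 0x1 << 7 → word 0x8a
word = 0x8a → little-endian bytes:
  [0]=0x8a

8a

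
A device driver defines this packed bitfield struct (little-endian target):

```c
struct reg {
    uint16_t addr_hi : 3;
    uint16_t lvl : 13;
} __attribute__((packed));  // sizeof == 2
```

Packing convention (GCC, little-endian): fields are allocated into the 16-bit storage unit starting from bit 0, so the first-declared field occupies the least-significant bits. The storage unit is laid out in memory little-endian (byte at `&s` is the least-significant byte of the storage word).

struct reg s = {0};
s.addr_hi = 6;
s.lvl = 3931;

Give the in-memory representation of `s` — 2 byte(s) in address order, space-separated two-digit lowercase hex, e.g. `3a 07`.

de 7a

[0+:3] addr_hi=6 & 0x7 = 0x6; word=0x0006
[3+:13] lvl=3931 & 0x1fff = 0xf5b; word=0x7ade
word = 0x7ade → little-endian bytes:
  [0]=0xde  [1]=0x7a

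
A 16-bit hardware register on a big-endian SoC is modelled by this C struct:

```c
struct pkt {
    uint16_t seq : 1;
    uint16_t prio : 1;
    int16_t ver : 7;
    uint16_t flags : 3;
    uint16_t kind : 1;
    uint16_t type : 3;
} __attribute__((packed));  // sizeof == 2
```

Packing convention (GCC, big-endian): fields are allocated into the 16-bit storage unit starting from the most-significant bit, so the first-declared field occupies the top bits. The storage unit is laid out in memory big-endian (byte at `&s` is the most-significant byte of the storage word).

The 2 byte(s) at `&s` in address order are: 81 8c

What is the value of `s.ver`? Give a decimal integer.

3

[0]=0x81 [1]=0x8c (big-endian) → word 0x818c
seq [15+:1] = (word>>15) & 0x1 = 1
prio [14+:1] = (word>>14) & 0x1 = 0
ver [7+:7] = (word>>7) & 0x7f = 3  ←
flags [4+:3] = (word>>4) & 0x7 = 0
kind [3+:1] = (word>>3) & 0x1 = 1
type [0+:3] = (word>>0) & 0x7 = 4
ver signed 7b, MSB=0: value = 3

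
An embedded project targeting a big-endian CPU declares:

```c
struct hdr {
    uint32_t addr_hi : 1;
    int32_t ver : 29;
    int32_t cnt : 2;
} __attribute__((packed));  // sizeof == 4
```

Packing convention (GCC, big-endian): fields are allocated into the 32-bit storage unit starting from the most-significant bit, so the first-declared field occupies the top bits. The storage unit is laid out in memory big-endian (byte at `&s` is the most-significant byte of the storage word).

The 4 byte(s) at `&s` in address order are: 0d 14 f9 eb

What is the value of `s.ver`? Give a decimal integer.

[0]=0x0d [1]=0x14 [2]=0xf9 [3]=0xeb (big-endian) → word 0x0d14f9eb
addr_hi:1 @ bit 31 → (0x0d14f9eb>>31)&0x1 = 0x0
ver:29 @ bit 2 → (0x0d14f9eb>>2)&0x1fffffff = 0x3453e7a  ←
cnt:2 @ bit 0 → (0x0d14f9eb>>0)&0x3 = 0x3
ver signed 29b, MSB=0: value = 54869626

54869626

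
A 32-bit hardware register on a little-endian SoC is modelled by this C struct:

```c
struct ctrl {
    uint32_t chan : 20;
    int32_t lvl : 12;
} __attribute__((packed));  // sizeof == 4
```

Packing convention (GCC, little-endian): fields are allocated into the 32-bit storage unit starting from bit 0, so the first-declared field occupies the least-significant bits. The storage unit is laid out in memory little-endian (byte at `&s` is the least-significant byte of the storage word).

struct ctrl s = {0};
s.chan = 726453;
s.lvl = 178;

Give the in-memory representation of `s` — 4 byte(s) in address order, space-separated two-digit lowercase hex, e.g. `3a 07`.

b5 15 2b 0b

chan:20 = 726453 → 0xb15b5 << 0 → word 0x000b15b5
lvl:12 = 178 → 0xb2 << 20 → word 0x0b2b15b5
word = 0x0b2b15b5 → little-endian bytes:
  [0]=0xb5  [1]=0x15  [2]=0x2b  [3]=0x0b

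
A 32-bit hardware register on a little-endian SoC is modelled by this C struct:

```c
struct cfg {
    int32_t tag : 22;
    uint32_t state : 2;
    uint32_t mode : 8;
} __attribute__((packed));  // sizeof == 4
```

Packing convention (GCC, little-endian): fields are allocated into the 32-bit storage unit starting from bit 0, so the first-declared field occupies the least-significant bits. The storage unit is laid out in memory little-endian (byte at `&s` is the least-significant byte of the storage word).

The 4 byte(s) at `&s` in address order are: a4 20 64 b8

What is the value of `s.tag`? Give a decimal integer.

[0]=0xa4 [1]=0x20 [2]=0x64 [3]=0xb8 (little-endian) → word 0xb86420a4
tag [0+:22] = (word>>0) & 0x3fffff = 2367652  ←
state [22+:2] = (word>>22) & 0x3 = 1
mode [24+:8] = (word>>24) & 0xff = 184
tag signed 22b, MSB=1: 2367652 - 4194304 = -1826652

-1826652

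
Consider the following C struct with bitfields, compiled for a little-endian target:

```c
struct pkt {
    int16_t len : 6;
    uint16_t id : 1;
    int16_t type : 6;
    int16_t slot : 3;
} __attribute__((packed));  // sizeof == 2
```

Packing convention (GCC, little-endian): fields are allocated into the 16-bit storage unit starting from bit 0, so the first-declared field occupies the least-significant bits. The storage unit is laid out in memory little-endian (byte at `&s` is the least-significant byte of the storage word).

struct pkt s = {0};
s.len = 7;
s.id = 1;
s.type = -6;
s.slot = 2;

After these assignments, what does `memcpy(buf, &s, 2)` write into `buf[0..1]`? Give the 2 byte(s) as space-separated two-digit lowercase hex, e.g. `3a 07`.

47 5d

len (6b) val=7 bits=0x7 at bit 0: 0x0007
id (1b) val=1 bits=0x1 at bit 6: 0x0047
type (6b) val=-6 bits=0x3a at bit 7: 0x1d47
slot (3b) val=2 bits=0x2 at bit 13: 0x5d47
word = 0x5d47 → little-endian bytes:
  [0]=0x47  [1]=0x5d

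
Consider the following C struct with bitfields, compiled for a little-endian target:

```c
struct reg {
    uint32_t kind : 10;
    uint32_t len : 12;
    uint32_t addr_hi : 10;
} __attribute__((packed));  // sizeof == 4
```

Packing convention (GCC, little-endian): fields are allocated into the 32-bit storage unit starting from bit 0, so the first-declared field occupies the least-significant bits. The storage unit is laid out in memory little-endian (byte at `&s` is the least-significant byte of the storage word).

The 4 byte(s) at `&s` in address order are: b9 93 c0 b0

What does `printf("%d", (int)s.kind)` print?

[0]=0xb9 [1]=0x93 [2]=0xc0 [3]=0xb0 (little-endian) → word 0xb0c093b9
kind:10 @ bit 0 → (0xb0c093b9>>0)&0x3ff = 0x3b9  ←
len:12 @ bit 10 → (0xb0c093b9>>10)&0xfff = 0x24
addr_hi:10 @ bit 22 → (0xb0c093b9>>22)&0x3ff = 0x2c3

953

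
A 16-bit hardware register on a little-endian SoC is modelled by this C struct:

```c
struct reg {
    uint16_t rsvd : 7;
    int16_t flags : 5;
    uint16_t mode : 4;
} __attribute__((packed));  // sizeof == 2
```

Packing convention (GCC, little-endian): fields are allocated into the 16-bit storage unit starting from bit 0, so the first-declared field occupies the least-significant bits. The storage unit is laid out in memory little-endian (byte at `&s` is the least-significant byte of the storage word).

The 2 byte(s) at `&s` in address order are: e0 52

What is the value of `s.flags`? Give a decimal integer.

[0]=0xe0 [1]=0x52 (little-endian) → word 0x52e0
rsvd [0+:7] = (word>>0) & 0x7f = 96
flags [7+:5] = (word>>7) & 0x1f = 5  ←
mode [12+:4] = (word>>12) & 0xf = 5
flags signed 5b, MSB=0: value = 5

5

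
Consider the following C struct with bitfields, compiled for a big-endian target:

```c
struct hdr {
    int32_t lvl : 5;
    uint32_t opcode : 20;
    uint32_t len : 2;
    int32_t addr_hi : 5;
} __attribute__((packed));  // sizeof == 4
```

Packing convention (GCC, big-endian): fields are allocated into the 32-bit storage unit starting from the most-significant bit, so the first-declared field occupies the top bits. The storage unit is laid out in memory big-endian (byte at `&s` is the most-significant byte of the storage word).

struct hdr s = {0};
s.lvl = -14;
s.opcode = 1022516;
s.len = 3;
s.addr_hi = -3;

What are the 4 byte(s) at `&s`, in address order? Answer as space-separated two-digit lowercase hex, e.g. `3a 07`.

[27+:5] lvl=-14 & 0x1f = 0x12; word=0x90000000
[7+:20] opcode=1022516 & 0xfffff = 0xf9a34; word=0x97cd1a00
[5+:2] len=3 & 0x3 = 0x3; word=0x97cd1a60
[0+:5] addr_hi=-3 & 0x1f = 0x1d; word=0x97cd1a7d
word = 0x97cd1a7d → big-endian bytes:
  [0]=0x97  [1]=0xcd  [2]=0x1a  [3]=0x7d

97 cd 1a 7d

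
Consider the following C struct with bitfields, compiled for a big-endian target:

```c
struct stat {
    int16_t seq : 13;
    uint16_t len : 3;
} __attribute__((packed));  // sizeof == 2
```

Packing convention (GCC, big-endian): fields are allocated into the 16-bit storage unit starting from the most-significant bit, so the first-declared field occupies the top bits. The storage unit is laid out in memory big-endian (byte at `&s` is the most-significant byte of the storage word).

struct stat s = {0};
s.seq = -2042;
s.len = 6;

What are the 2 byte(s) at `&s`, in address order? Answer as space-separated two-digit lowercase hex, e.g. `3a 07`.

c0 36

seq:13 = -2042 → 0x1806 << 3 → word 0xc030
len:3 = 6 → 0x6 << 0 → word 0xc036
word = 0xc036 → big-endian bytes:
  [0]=0xc0  [1]=0x36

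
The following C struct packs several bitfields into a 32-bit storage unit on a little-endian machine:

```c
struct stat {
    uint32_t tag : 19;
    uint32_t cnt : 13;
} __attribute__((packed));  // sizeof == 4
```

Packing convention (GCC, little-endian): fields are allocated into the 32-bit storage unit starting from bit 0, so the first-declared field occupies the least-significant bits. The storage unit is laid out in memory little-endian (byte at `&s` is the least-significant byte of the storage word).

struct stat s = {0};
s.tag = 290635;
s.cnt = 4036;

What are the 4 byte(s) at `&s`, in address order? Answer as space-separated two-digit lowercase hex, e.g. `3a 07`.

[0+:19] tag=290635 & 0x7ffff = 0x46f4b; word=0x00046f4b
[19+:13] cnt=4036 & 0x1fff = 0xfc4; word=0x7e246f4b
word = 0x7e246f4b → little-endian bytes:
  [0]=0x4b  [1]=0x6f  [2]=0x24  [3]=0x7e

4b 6f 24 7e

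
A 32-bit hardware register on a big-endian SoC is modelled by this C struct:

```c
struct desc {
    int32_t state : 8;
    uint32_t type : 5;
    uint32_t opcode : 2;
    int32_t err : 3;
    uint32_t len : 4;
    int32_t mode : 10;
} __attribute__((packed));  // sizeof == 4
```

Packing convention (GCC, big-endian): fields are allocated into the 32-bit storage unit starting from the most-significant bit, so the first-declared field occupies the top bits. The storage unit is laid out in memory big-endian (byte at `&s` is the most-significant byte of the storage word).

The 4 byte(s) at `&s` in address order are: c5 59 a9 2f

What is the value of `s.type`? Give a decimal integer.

[0]=0xc5 [1]=0x59 [2]=0xa9 [3]=0x2f (big-endian) → word 0xc559a92f
state:8 @ bit 24 → (0xc559a92f>>24)&0xff = 0xc5
type:5 @ bit 19 → (0xc559a92f>>19)&0x1f = 0xb  ←
opcode:2 @ bit 17 → (0xc559a92f>>17)&0x3 = 0x0
err:3 @ bit 14 → (0xc559a92f>>14)&0x7 = 0x6
len:4 @ bit 10 → (0xc559a92f>>10)&0xf = 0xa
mode:10 @ bit 0 → (0xc559a92f>>0)&0x3ff = 0x12f

11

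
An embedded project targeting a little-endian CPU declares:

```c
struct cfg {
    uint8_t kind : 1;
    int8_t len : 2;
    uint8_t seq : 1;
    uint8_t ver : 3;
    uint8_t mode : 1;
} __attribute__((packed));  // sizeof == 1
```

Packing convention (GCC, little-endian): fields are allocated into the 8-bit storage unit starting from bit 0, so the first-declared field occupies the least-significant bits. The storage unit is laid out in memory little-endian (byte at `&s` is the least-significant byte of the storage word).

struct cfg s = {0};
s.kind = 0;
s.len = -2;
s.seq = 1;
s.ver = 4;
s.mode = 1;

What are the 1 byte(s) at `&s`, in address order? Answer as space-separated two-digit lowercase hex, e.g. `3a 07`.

[0+:1] kind=0 & 0x1 = 0x0; word=0x00
[1+:2] len=-2 & 0x3 = 0x2; word=0x04
[3+:1] seq=1 & 0x1 = 0x1; word=0x0c
[4+:3] ver=4 & 0x7 = 0x4; word=0x4c
[7+:1] mode=1 & 0x1 = 0x1; word=0xcc
word = 0xcc → little-endian bytes:
  [0]=0xcc

cc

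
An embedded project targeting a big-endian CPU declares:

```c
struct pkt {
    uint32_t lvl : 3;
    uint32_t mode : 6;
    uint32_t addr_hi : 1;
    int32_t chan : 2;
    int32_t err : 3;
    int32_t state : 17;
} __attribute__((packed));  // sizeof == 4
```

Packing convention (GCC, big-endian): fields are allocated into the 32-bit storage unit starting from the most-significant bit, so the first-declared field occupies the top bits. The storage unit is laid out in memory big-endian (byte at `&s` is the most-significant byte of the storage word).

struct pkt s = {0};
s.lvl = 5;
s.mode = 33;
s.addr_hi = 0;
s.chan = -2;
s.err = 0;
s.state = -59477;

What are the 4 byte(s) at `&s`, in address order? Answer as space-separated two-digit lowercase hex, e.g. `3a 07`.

b0 a1 17 ab

lvl (3b) val=5 bits=0x5 at bit 29: 0xa0000000
mode (6b) val=33 bits=0x21 at bit 23: 0xb0800000
addr_hi (1b) val=0 bits=0x0 at bit 22: 0xb0800000
chan (2b) val=-2 bits=0x2 at bit 20: 0xb0a00000
err (3b) val=0 bits=0x0 at bit 17: 0xb0a00000
state (17b) val=-59477 bits=0x117ab at bit 0: 0xb0a117ab
word = 0xb0a117ab → big-endian bytes:
  [0]=0xb0  [1]=0xa1  [2]=0x17  [3]=0xab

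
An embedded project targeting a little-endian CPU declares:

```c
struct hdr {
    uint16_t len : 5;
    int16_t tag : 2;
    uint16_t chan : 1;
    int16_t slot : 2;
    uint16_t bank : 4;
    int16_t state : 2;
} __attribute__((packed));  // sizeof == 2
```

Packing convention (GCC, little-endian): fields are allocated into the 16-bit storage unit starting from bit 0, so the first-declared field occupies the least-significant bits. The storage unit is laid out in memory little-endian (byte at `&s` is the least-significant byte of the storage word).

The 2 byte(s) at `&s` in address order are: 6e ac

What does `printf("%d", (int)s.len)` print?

14

[0]=0x6e [1]=0xac (little-endian) → word 0xac6e
len [0+:5] = (word>>0) & 0x1f = 14  ←
tag [5+:2] = (word>>5) & 0x3 = 3
chan [7+:1] = (word>>7) & 0x1 = 0
slot [8+:2] = (word>>8) & 0x3 = 0
bank [10+:4] = (word>>10) & 0xf = 11
state [14+:2] = (word>>14) & 0x3 = 2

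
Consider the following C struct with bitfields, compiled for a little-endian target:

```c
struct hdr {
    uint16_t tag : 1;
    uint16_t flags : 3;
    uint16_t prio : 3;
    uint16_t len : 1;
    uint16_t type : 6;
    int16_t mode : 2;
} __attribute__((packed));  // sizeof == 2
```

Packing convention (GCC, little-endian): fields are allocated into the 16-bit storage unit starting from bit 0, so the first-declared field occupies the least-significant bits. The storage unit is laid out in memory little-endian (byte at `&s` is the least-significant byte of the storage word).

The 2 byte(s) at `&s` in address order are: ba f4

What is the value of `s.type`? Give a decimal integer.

[0]=0xba [1]=0xf4 (little-endian) → word 0xf4ba
tag:1 @ bit 0 → (0xf4ba>>0)&0x1 = 0x0
flags:3 @ bit 1 → (0xf4ba>>1)&0x7 = 0x5
prio:3 @ bit 4 → (0xf4ba>>4)&0x7 = 0x3
len:1 @ bit 7 → (0xf4ba>>7)&0x1 = 0x1
type:6 @ bit 8 → (0xf4ba>>8)&0x3f = 0x34  ←
mode:2 @ bit 14 → (0xf4ba>>14)&0x3 = 0x3

52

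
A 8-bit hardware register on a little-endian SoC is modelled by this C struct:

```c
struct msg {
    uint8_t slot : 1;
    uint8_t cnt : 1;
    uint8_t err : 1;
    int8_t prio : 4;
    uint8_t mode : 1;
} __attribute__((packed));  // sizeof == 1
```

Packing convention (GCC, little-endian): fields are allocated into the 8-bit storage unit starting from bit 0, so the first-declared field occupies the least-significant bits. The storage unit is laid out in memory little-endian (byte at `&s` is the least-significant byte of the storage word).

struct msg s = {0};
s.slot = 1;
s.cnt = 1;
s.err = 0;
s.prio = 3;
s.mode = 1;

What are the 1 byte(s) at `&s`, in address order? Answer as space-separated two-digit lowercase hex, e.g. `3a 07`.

9b

[0+:1] slot=1 & 0x1 = 0x1; word=0x01
[1+:1] cnt=1 & 0x1 = 0x1; word=0x03
[2+:1] err=0 & 0x1 = 0x0; word=0x03
[3+:4] prio=3 & 0xf = 0x3; word=0x1b
[7+:1] mode=1 & 0x1 = 0x1; word=0x9b
word = 0x9b → little-endian bytes:
  [0]=0x9b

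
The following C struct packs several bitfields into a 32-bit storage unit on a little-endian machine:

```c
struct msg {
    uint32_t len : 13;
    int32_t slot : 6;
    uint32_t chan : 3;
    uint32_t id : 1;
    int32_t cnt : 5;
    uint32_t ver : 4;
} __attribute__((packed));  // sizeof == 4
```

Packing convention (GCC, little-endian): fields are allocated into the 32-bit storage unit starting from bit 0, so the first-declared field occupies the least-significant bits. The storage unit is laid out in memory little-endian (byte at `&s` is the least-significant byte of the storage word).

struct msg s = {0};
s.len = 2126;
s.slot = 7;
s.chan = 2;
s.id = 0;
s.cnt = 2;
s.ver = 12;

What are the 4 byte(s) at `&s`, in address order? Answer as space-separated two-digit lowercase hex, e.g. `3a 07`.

len:13 = 2126 → 0x84e << 0 → word 0x0000084e
slot:6 = 7 → 0x7 << 13 → word 0x0000e84e
chan:3 = 2 → 0x2 << 19 → word 0x0010e84e
id:1 = 0 → 0x0 << 22 → word 0x0010e84e
cnt:5 = 2 → 0x2 << 23 → word 0x0110e84e
ver:4 = 12 → 0xc << 28 → word 0xc110e84e
word = 0xc110e84e → little-endian bytes:
  [0]=0x4e  [1]=0xe8  [2]=0x10  [3]=0xc1

4e e8 10 c1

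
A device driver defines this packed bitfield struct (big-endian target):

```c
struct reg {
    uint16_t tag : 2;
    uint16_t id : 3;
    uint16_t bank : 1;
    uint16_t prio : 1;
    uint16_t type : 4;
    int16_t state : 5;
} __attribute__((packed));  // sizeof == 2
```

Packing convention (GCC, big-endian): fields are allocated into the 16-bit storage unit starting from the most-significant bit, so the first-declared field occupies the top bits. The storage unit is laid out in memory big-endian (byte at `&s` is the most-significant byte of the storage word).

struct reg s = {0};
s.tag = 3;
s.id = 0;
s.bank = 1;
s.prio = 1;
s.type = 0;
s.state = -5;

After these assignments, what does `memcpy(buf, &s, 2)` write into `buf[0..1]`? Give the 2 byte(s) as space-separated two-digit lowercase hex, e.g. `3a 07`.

c6 1b

tag:2 = 3 → 0x3 << 14 → word 0xc000
id:3 = 0 → 0x0 << 11 → word 0xc000
bank:1 = 1 → 0x1 << 10 → word 0xc400
prio:1 = 1 → 0x1 << 9 → word 0xc600
type:4 = 0 → 0x0 << 5 → word 0xc600
state:5 = -5 → 0x1b << 0 → word 0xc61b
word = 0xc61b → big-endian bytes:
  [0]=0xc6  [1]=0x1b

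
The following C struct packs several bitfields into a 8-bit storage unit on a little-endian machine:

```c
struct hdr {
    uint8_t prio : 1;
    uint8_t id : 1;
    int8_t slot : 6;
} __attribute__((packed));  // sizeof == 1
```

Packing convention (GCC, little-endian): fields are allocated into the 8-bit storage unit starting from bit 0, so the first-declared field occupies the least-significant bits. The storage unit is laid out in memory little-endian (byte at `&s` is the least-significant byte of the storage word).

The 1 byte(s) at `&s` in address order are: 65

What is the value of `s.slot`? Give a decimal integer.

[0]=0x65 (little-endian) → word 0x65
prio [0+:1] = (word>>0) & 0x1 = 1
id [1+:1] = (word>>1) & 0x1 = 0
slot [2+:6] = (word>>2) & 0x3f = 25  ←
slot signed 6b, MSB=0: value = 25

25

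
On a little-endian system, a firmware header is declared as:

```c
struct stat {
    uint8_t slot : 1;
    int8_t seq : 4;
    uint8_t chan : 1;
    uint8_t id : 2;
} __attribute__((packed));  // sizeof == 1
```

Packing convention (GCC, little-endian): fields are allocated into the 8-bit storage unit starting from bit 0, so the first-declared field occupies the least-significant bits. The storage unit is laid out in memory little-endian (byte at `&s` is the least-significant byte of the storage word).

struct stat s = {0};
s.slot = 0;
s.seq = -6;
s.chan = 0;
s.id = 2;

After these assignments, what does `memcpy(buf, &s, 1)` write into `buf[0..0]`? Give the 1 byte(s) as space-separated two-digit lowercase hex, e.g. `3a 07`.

94

slot:1 = 0 → 0x0 << 0 → word 0x00
seq:4 = -6 → 0xa << 1 → word 0x14
chan:1 = 0 → 0x0 << 5 → word 0x14
id:2 = 2 → 0x2 << 6 → word 0x94
word = 0x94 → little-endian bytes:
  [0]=0x94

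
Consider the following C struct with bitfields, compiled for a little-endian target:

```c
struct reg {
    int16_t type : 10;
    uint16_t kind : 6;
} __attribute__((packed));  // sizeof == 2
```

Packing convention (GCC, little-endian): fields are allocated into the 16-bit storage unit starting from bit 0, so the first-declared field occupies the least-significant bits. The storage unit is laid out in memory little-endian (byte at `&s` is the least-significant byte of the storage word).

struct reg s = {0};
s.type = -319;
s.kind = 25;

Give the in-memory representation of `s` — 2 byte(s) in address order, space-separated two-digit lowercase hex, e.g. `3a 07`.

type (10b) val=-319 bits=0x2c1 at bit 0: 0x02c1
kind (6b) val=25 bits=0x19 at bit 10: 0x66c1
word = 0x66c1 → little-endian bytes:
  [0]=0xc1  [1]=0x66

c1 66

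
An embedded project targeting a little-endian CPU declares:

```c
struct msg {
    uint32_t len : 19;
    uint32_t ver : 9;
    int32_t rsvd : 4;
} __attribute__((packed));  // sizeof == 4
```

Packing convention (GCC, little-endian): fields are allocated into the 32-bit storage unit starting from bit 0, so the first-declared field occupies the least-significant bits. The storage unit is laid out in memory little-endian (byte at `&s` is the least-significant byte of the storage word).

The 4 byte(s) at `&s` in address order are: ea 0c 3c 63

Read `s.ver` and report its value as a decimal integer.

[0]=0xea [1]=0x0c [2]=0x3c [3]=0x63 (little-endian) → word 0x633c0cea
len:19 @ bit 0 → (0x633c0cea>>0)&0x7ffff = 0x40cea
ver:9 @ bit 19 → (0x633c0cea>>19)&0x1ff = 0x67  ←
rsvd:4 @ bit 28 → (0x633c0cea>>28)&0xf = 0x6

103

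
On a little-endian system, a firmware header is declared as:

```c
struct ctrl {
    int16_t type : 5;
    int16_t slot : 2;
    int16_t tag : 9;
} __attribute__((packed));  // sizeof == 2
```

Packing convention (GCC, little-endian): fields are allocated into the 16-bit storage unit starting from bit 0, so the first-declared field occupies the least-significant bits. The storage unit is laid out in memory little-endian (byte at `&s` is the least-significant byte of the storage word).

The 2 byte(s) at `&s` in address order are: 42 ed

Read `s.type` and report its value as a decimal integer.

[0]=0x42 [1]=0xed (little-endian) → word 0xed42
type:5 @ bit 0 → (0xed42>>0)&0x1f = 0x2  ←
slot:2 @ bit 5 → (0xed42>>5)&0x3 = 0x2
tag:9 @ bit 7 → (0xed42>>7)&0x1ff = 0x1da
type signed 5b, MSB=0: value = 2

2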